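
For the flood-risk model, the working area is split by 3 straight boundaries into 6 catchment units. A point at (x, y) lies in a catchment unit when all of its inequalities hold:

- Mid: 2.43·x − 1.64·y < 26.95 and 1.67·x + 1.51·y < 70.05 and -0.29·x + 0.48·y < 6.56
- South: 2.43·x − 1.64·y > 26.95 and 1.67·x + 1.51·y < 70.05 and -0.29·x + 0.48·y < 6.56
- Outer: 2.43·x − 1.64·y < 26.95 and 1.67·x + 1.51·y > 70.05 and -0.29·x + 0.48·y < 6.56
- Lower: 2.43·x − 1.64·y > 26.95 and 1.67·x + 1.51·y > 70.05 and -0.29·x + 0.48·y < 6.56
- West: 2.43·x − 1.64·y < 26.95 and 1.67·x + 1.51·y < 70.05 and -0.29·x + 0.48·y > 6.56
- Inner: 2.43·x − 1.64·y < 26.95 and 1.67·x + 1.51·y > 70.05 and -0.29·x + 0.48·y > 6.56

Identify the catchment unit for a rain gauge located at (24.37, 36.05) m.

Inner

2.43·24.37 − 1.64·36.05 = 0.097, which is < 26.95
1.67·24.37 + 1.51·36.05 = 95.133, which is > 70.05
-0.29·24.37 + 0.48·36.05 = 10.237, which is > 6.56
This sign pattern matches Inner.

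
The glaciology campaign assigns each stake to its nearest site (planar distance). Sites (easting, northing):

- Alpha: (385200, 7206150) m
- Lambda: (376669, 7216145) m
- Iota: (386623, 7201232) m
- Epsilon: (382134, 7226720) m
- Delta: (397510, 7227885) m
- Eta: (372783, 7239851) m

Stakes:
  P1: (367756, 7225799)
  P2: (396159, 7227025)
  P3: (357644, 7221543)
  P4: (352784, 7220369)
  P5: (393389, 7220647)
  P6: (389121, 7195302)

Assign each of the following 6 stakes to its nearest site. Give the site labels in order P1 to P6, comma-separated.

Lambda, Delta, Lambda, Lambda, Delta, Iota

P1 → Lambda (d²=172641285.00)
P2 → Delta (d²=2564801.00)
P3 → Lambda (d²=391089029.00)
P4 → Lambda (d²=588335401.00)
P5 → Delta (d²=69371285.00)
P6 → Iota (d²=41404904.00)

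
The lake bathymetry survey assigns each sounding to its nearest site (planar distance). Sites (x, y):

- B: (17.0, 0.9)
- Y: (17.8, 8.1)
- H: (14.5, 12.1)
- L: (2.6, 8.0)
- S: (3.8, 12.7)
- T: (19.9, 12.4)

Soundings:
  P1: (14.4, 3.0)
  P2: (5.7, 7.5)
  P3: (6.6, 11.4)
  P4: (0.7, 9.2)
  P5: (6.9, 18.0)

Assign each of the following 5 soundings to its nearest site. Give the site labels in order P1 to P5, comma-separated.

P1 → B (d²=11.17)
P2 → L (d²=9.86)
P3 → S (d²=9.53)
P4 → L (d²=5.05)
P5 → S (d²=37.70)

B, L, S, L, S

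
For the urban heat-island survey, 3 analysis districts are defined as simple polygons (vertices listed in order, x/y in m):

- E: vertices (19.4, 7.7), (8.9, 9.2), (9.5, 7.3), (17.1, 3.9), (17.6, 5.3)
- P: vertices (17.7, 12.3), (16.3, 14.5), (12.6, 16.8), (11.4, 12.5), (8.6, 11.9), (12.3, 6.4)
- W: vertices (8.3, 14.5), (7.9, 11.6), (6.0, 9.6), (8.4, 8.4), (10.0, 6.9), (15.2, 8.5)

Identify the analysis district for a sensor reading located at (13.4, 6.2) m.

E

Cast a ray rightward from (13.4, 6.2). For each polygon, the edges (by vertex number in listed order) whose endpoints lie on opposite sides of y = 6.2, where each meets that height, and whether that is right or left of the point:
E: 3–4 at x≈11.96 (left), 5–1 at x≈18.28 (right) → 1 crossing.
P: no edge straddles that height → 0 crossings.
W: no edge straddles that height → 0 crossings.
Only E has an odd count, so the point is inside E.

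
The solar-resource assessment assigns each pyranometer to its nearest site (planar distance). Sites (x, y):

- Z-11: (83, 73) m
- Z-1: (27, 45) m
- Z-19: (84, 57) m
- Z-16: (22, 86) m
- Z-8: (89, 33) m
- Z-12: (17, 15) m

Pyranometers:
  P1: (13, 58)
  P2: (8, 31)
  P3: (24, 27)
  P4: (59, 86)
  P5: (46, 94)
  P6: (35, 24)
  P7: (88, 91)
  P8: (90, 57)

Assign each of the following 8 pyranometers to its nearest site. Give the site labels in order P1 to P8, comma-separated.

Z-1, Z-12, Z-12, Z-11, Z-16, Z-12, Z-11, Z-19

P1 → Z-1 (d²=365.00)
P2 → Z-12 (d²=337.00)
P3 → Z-12 (d²=193.00)
P4 → Z-11 (d²=745.00)
P5 → Z-16 (d²=640.00)
P6 → Z-12 (d²=405.00)
P7 → Z-11 (d²=349.00)
P8 → Z-19 (d²=36.00)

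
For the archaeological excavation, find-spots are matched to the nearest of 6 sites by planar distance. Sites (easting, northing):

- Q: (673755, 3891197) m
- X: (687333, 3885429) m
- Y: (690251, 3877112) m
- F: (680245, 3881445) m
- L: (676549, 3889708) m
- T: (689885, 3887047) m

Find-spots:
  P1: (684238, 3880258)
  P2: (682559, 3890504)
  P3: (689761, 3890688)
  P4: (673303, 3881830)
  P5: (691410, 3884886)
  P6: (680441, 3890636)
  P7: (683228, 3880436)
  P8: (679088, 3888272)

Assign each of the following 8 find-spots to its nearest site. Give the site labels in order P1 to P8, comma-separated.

F, L, T, F, T, L, F, L

P1 → F (d²=17353018.00)
P2 → L (d²=36753716.00)
P3 → T (d²=13272257.00)
P4 → F (d²=48339589.00)
P5 → T (d²=6995546.00)
P6 → L (d²=16008848.00)
P7 → F (d²=9916370.00)
P8 → L (d²=8508617.00)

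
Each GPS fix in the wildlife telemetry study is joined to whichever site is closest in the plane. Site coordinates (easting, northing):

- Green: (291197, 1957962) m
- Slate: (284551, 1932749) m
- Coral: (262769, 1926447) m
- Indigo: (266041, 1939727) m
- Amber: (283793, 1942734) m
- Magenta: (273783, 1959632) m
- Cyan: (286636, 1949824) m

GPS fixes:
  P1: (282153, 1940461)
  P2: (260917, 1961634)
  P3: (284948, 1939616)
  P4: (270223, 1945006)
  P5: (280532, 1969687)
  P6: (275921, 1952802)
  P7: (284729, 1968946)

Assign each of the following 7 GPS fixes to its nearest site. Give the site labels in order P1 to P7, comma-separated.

Amber, Magenta, Amber, Indigo, Magenta, Magenta, Green

P1 → Amber (d²=7856129.00)
P2 → Magenta (d²=169541960.00)
P3 → Amber (d²=11055949.00)
P4 → Indigo (d²=45356965.00)
P5 → Magenta (d²=146652026.00)
P6 → Magenta (d²=51219944.00)
P7 → Green (d²=162483280.00)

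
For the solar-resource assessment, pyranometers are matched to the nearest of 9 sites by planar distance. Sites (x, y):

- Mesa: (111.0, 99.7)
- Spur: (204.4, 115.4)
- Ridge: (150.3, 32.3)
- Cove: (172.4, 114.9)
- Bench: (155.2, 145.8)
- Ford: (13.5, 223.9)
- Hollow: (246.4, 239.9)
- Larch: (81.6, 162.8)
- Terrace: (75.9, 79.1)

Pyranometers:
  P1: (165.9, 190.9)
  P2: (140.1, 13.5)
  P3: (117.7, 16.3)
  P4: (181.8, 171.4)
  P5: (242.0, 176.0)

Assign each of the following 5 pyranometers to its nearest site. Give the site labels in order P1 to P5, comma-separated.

Bench, Ridge, Ridge, Bench, Hollow

P1 → Bench (d²=2148.50)
P2 → Ridge (d²=457.48)
P3 → Ridge (d²=1318.76)
P4 → Bench (d²=1362.92)
P5 → Hollow (d²=4102.57)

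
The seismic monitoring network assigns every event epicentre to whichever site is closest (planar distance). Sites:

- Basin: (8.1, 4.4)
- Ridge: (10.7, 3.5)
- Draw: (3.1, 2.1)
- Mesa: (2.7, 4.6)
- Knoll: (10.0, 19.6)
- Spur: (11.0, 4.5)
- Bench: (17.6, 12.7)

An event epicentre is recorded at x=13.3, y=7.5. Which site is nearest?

Spur

Squared distances to each site:
Basin: 36.650; Ridge: 22.760; Draw: 133.200; Mesa: 120.770; Knoll: 157.300; Spur: 14.290; Bench: 45.530.
Minimum at Spur.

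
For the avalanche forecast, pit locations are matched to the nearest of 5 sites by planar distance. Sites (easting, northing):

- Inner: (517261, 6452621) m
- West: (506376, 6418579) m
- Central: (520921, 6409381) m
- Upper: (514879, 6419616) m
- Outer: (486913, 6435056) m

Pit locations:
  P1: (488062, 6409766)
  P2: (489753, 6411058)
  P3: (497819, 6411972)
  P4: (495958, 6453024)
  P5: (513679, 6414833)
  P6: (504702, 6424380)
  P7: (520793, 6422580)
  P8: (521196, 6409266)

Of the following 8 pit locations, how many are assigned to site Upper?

P1 → West
P2 → West
P3 → West
P4 → Outer
P5 → Upper
P6 → West
P7 → Upper
P8 → Central
2 of the 8 go to Upper.

2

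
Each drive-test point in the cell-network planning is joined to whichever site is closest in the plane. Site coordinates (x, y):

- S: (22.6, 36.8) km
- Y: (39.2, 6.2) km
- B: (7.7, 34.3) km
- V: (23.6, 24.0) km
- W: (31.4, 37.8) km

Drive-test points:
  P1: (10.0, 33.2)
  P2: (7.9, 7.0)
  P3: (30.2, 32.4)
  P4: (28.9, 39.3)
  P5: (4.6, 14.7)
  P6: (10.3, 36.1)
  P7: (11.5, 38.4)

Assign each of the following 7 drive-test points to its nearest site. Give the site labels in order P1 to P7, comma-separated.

P1 → B (d²=6.50)
P2 → V (d²=535.49)
P3 → W (d²=30.60)
P4 → W (d²=8.50)
P5 → B (d²=393.77)
P6 → B (d²=10.00)
P7 → B (d²=31.25)

B, V, W, W, B, B, B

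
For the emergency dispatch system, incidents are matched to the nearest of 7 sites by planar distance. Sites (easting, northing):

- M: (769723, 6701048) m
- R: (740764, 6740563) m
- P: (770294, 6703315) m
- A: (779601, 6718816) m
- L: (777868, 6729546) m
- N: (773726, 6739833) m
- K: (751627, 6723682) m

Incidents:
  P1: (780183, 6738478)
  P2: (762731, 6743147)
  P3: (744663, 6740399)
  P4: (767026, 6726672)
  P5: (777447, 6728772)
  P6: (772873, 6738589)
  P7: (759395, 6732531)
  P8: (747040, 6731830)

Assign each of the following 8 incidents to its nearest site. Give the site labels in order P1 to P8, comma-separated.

P1 → N (d²=43528874.00)
P2 → N (d²=131872621.00)
P3 → R (d²=15229097.00)
P4 → L (d²=125808840.00)
P5 → L (d²=776317.00)
P6 → N (d²=2275145.00)
P7 → K (d²=138646625.00)
P8 → K (d²=87430473.00)

N, N, R, L, L, N, K, K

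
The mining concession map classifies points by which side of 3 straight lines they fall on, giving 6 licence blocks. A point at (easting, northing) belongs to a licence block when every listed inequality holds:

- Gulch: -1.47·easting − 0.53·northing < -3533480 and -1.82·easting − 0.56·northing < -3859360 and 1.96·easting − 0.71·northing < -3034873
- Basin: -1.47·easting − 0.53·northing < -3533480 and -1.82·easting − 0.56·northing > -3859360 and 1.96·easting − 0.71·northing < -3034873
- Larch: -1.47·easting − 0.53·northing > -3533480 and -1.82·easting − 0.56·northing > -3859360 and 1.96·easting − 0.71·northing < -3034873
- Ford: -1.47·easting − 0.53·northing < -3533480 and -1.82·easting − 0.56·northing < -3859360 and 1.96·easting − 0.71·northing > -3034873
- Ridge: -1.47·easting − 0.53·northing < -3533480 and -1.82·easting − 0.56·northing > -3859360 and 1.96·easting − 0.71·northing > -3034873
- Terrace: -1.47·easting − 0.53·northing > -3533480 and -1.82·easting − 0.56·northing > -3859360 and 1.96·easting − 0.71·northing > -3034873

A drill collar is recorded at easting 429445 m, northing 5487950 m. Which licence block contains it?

Basin

-1.47·429445 − 0.53·5487950 = -3539897.650, which is < -3533480
-1.82·429445 − 0.56·5487950 = -3854841.900, which is > -3859360
1.96·429445 − 0.71·5487950 = -3054732.300, which is < -3034873
This sign pattern matches Basin.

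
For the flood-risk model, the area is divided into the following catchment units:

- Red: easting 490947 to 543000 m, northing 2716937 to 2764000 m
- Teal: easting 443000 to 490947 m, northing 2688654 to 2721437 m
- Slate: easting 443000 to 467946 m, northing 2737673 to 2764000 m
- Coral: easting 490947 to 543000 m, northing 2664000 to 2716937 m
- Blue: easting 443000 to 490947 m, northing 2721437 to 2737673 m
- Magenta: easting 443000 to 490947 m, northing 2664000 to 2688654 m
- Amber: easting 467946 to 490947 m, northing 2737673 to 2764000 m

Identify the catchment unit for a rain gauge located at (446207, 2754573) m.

The point has easting = 446207 and northing = 2754573.
Only Slate satisfies 443000 ≤ easting ≤ 467946 and 2737673 ≤ northing ≤ 2764000.

Slate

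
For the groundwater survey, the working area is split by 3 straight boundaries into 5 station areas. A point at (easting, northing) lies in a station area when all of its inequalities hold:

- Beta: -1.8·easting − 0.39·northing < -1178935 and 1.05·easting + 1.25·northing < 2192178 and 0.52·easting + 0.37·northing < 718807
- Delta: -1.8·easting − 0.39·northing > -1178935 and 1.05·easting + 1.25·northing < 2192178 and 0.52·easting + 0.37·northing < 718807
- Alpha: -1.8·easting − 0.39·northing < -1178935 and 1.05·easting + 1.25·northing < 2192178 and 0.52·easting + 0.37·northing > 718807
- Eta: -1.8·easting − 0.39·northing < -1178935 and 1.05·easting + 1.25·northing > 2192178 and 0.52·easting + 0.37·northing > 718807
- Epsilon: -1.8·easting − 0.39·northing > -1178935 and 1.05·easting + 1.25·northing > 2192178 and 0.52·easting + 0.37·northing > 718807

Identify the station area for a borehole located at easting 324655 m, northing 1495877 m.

-1.8·324655 − 0.39·1495877 = -1167771.030, which is > -1178935
1.05·324655 + 1.25·1495877 = 2210734.000, which is > 2192178
0.52·324655 + 0.37·1495877 = 722295.090, which is > 718807
This sign pattern matches Epsilon.

Epsilon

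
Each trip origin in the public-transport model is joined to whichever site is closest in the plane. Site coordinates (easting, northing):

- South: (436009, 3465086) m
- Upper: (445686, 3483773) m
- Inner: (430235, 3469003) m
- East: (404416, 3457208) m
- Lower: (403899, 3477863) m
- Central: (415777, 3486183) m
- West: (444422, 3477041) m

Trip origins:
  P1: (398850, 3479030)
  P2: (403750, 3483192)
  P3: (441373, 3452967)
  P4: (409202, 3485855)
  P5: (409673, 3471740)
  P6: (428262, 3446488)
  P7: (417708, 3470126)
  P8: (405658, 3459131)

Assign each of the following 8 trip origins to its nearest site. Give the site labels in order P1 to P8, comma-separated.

Lower, Lower, South, Central, Lower, South, Inner, East

P1 → Lower (d²=26854290.00)
P2 → Lower (d²=28420442.00)
P3 → South (d²=175642657.00)
P4 → Central (d²=43338209.00)
P5 → Lower (d²=70830205.00)
P6 → South (d²=405901613.00)
P7 → Inner (d²=158186858.00)
P8 → East (d²=5240493.00)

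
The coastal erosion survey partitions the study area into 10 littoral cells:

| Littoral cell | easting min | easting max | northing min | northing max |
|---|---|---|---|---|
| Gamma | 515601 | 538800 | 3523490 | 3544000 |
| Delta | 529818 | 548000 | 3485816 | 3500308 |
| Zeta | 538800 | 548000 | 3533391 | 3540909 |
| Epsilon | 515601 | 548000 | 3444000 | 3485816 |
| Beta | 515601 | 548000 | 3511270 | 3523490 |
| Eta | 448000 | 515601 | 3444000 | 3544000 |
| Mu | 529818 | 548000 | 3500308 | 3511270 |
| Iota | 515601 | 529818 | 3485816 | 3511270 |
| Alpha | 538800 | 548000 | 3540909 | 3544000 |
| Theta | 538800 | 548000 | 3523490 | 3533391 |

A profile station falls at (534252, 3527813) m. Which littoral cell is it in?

Gamma

The point has easting = 534252 and northing = 3527813.
Only Gamma satisfies 515601 ≤ easting ≤ 538800 and 3523490 ≤ northing ≤ 3544000.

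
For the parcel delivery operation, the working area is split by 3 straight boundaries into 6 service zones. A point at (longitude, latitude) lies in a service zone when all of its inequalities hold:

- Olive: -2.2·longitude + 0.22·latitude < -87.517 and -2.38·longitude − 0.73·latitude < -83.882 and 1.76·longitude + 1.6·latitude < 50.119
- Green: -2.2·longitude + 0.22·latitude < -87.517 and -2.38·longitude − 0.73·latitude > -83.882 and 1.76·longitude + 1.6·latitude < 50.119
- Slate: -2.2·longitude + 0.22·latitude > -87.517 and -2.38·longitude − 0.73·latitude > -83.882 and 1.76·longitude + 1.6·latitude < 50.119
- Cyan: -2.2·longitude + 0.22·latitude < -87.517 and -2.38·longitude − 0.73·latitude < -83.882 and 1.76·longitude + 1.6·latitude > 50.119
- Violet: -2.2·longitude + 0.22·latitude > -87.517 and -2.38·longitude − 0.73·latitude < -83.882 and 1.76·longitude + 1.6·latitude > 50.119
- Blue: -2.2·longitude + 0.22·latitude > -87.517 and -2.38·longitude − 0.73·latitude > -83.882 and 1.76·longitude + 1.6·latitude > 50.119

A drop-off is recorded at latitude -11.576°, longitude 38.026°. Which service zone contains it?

-2.2·38.026 + 0.22·-11.576 = -86.204, which is > -87.517
-2.38·38.026 − 0.73·-11.576 = -82.051, which is > -83.882
1.76·38.026 + 1.6·-11.576 = 48.404, which is < 50.119
This sign pattern matches Slate.

Slate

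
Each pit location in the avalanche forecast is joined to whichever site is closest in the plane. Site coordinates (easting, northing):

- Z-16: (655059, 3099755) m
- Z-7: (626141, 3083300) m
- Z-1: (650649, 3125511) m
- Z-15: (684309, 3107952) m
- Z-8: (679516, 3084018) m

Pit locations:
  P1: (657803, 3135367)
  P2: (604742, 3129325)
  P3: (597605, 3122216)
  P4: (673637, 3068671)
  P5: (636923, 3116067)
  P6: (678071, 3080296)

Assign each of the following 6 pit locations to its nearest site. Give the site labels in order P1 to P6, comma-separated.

Z-1, Z-1, Z-7, Z-8, Z-1, Z-8

P1 → Z-1 (d²=148320452.00)
P2 → Z-1 (d²=2121999245.00)
P3 → Z-7 (d²=2328758352.00)
P4 → Z-8 (d²=270093050.00)
P5 → Z-1 (d²=277592212.00)
P6 → Z-8 (d²=15941309.00)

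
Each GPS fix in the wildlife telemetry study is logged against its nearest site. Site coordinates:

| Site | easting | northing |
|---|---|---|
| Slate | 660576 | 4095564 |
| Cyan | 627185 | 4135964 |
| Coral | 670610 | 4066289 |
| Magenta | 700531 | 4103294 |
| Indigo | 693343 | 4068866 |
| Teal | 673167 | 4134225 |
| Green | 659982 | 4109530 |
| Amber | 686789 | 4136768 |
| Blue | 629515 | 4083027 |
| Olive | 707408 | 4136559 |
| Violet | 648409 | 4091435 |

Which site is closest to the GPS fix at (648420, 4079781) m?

Squared distances to each site:
Slate: 396871425.000; Cyan: 3607454714.000; Coral: 674430164.000; Magenta: 3268417490.000; Indigo: 2137213154.000; Teal: 3576563145.000; Green: 1018682845.000; Amber: 4719698330.000; Blue: 367935541.000; Olive: 6703325428.000; Violet: 135815837.000.
Minimum at Violet.

Violet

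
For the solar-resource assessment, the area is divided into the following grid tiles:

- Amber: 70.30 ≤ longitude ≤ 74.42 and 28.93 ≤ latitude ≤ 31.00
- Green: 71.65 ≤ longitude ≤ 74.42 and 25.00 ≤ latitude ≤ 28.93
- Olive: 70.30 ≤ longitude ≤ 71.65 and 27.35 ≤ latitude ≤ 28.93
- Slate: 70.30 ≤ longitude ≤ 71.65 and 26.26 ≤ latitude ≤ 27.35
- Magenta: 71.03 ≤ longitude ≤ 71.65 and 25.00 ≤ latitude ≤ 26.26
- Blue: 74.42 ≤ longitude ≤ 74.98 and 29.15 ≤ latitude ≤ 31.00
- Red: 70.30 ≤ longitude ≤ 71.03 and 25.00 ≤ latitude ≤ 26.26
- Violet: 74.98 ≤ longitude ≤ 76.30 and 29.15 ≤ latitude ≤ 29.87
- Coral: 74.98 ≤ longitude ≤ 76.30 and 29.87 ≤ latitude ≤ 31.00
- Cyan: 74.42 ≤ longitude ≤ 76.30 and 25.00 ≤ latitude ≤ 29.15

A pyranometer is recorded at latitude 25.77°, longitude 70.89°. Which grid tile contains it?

The point has longitude = 70.89 and latitude = 25.77.
Only Red satisfies 70.30 ≤ longitude ≤ 71.03 and 25.00 ≤ latitude ≤ 26.26.

Red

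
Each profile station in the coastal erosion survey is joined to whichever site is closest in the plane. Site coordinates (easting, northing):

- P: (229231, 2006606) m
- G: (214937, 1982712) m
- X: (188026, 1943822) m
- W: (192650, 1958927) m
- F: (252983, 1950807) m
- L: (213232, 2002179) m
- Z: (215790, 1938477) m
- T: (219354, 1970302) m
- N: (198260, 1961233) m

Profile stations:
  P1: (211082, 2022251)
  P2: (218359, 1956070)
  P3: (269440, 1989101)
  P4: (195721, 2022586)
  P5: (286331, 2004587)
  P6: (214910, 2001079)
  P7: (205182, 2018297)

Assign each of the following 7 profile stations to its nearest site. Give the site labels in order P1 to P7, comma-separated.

L, T, F, L, P, L, L

P1 → L (d²=407507684.00)
P2 → T (d²=203539849.00)
P3 → F (d²=1737263285.00)
P4 → L (d²=723080770.00)
P5 → P (d²=3264486361.00)
P6 → L (d²=4025684.00)
P7 → L (d²=324592424.00)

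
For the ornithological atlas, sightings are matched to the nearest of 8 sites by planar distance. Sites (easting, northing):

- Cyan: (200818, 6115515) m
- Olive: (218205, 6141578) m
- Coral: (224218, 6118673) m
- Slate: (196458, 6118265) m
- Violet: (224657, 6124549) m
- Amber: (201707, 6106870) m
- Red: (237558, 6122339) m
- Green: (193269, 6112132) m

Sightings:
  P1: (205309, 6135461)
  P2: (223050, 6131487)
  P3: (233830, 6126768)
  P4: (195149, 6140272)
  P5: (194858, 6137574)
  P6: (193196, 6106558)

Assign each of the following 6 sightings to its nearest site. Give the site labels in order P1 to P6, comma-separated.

P1 → Olive (d²=203724505.00)
P2 → Violet (d²=50718293.00)
P3 → Red (d²=33514025.00)
P4 → Slate (d²=486021530.00)
P5 → Slate (d²=375397481.00)
P6 → Green (d²=31074805.00)

Olive, Violet, Red, Slate, Slate, Green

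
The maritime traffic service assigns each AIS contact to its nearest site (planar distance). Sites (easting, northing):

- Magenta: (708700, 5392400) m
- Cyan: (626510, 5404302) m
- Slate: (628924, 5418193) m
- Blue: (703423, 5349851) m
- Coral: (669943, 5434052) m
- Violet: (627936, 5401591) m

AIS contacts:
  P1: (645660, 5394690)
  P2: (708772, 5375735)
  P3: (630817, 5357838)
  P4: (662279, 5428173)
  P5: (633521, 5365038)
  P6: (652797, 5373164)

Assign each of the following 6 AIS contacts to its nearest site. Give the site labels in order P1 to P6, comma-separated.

P1 → Violet (d²=361763977.00)
P2 → Magenta (d²=277727409.00)
P3 → Violet (d²=1922625170.00)
P4 → Coral (d²=93299537.00)
P5 → Violet (d²=1367314034.00)
P6 → Violet (d²=1426163650.00)

Violet, Magenta, Violet, Coral, Violet, Violet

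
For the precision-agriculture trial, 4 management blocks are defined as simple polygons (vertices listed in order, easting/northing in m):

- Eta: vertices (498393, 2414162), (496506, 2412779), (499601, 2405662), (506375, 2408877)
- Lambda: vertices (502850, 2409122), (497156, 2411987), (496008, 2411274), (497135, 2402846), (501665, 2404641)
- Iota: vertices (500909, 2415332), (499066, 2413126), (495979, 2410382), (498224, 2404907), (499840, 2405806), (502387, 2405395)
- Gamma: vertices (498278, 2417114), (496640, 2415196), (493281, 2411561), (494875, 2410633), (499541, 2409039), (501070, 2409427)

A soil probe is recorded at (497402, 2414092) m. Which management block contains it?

Cast a ray rightward from (497402, 2414092). For each polygon, the edges (by vertex number in listed order) whose endpoints lie on opposite sides of northing = 2414092, where each meets that height, and whether that is right or left of the point:
Eta: 1–2 at easting≈498297.5 (right), 4–1 at easting≈498498.7 (right) → 2 crossings.
Lambda: no edge straddles that height → 0 crossings.
Iota: 1–2 at easting≈499873.0 (right), 6–1 at easting≈501093.4 (right) → 2 crossings.
Gamma: 2–3 at easting≈495619.8 (left), 6–1 at easting≈499375.6 (right) → 1 crossing.
Only Gamma has an odd count, so the point is inside Gamma.

Gamma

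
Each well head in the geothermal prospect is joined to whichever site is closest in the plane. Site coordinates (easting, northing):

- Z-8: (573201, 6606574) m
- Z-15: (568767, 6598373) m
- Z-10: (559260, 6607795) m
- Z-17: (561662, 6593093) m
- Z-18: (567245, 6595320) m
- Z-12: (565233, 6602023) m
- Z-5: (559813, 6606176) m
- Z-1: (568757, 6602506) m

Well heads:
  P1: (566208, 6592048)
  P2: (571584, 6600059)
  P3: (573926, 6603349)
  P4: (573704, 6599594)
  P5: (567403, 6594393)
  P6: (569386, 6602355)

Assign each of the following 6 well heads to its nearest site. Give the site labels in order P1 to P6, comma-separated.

P1 → Z-18 (d²=11781353.00)
P2 → Z-15 (d²=10778085.00)
P3 → Z-8 (d²=10926250.00)
P4 → Z-15 (d²=25864810.00)
P5 → Z-18 (d²=884293.00)
P6 → Z-1 (d²=418442.00)

Z-18, Z-15, Z-8, Z-15, Z-18, Z-1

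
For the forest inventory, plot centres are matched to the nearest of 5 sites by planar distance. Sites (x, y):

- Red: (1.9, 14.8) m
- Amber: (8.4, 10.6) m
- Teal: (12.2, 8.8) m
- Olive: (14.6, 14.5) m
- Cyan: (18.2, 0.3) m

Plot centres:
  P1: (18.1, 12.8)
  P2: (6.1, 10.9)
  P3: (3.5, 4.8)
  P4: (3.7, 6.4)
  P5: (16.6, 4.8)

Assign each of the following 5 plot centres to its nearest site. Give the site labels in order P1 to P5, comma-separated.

P1 → Olive (d²=15.14)
P2 → Amber (d²=5.38)
P3 → Amber (d²=57.65)
P4 → Amber (d²=39.73)
P5 → Cyan (d²=22.81)

Olive, Amber, Amber, Amber, Cyan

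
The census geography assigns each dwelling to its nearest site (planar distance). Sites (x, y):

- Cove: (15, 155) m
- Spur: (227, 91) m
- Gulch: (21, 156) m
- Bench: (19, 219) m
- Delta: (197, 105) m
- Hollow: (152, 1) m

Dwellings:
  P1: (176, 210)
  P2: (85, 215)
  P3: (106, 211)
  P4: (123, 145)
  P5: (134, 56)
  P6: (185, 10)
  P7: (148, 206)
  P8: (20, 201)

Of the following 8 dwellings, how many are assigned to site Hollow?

2

P1 → Delta
P2 → Bench
P3 → Bench
P4 → Delta
P5 → Hollow
P6 → Hollow
P7 → Delta
P8 → Bench
2 of the 8 go to Hollow.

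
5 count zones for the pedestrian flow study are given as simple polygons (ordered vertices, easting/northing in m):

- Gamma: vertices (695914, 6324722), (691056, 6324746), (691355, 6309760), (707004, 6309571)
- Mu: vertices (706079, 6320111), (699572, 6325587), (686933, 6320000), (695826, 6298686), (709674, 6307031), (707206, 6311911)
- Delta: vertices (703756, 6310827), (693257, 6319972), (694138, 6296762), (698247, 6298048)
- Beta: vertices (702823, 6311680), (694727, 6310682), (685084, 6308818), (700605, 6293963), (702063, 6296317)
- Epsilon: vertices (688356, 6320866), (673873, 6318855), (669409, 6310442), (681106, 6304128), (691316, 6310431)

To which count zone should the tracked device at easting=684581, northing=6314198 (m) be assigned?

Cast a ray rightward from (684581, 6314198). For each polygon, the edges (by vertex number in listed order) whose endpoints lie on opposite sides of northing = 6314198, where each meets that height, and whether that is right or left of the point:
Gamma: 2–3 at easting≈691266.5 (right), 4–1 at easting≈703617.2 (right) → 2 crossings.
Mu: 3–4 at easting≈689353.8 (right), 6–1 at easting≈706891.7 (right) → 2 crossings.
Delta: 1–2 at easting≈699885.9 (right), 2–3 at easting≈693476.2 (right) → 2 crossings.
Beta: no edge straddles that height → 0 crossings.
Epsilon: 2–3 at easting≈671402.0 (left), 5–1 at easting≈690247.4 (right) → 1 crossing.
Only Epsilon has an odd count, so the point is inside Epsilon.

Epsilon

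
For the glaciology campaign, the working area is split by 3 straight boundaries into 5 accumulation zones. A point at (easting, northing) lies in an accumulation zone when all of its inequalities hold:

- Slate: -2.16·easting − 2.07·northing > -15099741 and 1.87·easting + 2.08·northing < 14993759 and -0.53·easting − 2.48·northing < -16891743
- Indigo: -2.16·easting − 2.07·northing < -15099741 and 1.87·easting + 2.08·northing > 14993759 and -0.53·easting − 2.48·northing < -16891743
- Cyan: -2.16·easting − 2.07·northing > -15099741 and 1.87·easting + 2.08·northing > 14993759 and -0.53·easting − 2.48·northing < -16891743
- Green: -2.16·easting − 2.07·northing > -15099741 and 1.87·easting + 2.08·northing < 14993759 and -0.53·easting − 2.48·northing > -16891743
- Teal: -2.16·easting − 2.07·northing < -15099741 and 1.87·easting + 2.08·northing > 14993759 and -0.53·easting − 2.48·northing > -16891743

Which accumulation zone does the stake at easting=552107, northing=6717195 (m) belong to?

-2.16·552107 − 2.07·6717195 = -15097144.770, which is > -15099741
1.87·552107 + 2.08·6717195 = 15004205.690, which is > 14993759
-0.53·552107 − 2.48·6717195 = -16951260.310, which is < -16891743
This sign pattern matches Cyan.

Cyan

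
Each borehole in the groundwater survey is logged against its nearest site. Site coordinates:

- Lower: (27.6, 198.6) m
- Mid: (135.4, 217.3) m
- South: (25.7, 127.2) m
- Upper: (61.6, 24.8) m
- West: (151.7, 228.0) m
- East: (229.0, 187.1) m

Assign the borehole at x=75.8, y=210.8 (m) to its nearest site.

Squared distances to each site:
Lower: 2472.080; Mid: 3594.410; South: 9498.970; Upper: 34797.640; West: 6056.650; East: 24031.930.
Minimum at Lower.

Lower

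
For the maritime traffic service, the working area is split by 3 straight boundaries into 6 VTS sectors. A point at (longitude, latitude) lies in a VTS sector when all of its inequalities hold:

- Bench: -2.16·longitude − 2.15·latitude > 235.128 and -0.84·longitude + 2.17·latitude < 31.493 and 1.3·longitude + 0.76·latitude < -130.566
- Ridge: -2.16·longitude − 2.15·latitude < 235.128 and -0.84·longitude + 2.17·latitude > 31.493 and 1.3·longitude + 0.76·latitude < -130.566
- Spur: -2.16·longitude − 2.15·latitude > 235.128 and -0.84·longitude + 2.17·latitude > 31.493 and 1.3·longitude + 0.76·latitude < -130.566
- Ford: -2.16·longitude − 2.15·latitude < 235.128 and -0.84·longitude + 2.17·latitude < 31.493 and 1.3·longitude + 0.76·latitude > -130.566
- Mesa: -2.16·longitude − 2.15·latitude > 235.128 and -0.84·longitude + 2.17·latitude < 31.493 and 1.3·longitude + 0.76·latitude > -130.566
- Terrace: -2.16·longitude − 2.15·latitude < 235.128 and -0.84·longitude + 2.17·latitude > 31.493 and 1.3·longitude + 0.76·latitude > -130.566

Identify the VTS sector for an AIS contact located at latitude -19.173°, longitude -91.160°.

-2.16·-91.160 − 2.15·-19.173 = 238.128, which is > 235.128
-0.84·-91.160 + 2.17·-19.173 = 34.969, which is > 31.493
1.3·-91.160 + 0.76·-19.173 = -133.079, which is < -130.566
This sign pattern matches Spur.

Spur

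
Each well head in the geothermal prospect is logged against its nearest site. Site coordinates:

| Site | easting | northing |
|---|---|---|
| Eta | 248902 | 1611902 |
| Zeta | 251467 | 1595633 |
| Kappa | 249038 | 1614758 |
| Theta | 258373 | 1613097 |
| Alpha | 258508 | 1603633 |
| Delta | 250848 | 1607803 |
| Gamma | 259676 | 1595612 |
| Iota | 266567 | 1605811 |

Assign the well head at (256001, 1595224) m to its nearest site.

Squared distances to each site:
Eta: 328551485.000; Zeta: 20724437.000; Kappa: 430060525.000; Theta: 325070513.000; Alpha: 76996330.000; Delta: 184784650.000; Gamma: 13656169.000; Iota: 223724925.000.
Minimum at Gamma.

Gamma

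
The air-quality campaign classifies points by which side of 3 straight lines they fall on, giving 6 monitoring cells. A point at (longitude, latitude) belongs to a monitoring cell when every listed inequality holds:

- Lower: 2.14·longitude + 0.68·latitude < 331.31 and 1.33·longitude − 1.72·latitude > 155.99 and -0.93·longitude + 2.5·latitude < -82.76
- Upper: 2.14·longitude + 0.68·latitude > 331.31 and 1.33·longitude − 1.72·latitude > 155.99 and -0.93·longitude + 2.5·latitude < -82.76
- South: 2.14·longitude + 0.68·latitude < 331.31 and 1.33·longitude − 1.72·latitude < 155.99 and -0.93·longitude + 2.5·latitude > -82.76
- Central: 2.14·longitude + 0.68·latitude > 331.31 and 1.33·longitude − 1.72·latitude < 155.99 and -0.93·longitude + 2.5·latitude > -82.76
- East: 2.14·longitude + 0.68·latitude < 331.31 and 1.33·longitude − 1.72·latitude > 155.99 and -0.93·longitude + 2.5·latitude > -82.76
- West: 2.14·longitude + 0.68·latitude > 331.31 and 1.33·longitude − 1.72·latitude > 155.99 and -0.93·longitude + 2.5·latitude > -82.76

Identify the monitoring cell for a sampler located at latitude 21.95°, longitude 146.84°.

East

2.14·146.84 + 0.68·21.95 = 329.164, which is < 331.31
1.33·146.84 − 1.72·21.95 = 157.543, which is > 155.99
-0.93·146.84 + 2.5·21.95 = -81.686, which is > -82.76
This sign pattern matches East.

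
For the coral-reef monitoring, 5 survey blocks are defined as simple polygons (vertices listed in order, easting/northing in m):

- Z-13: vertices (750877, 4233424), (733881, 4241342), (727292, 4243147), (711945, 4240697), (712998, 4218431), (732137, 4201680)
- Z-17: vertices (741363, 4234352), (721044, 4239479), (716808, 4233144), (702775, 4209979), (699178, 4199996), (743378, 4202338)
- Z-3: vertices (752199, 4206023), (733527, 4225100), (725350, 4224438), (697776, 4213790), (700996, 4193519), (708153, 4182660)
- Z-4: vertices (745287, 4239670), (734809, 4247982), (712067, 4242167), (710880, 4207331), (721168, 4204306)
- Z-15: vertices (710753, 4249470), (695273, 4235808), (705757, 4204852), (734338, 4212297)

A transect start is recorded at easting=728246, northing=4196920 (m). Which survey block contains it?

Z-3

Cast a ray rightward from (728246, 4196920). For each polygon, the edges (by vertex number in listed order) whose endpoints lie on opposite sides of northing = 4196920, where each meets that height, and whether that is right or left of the point:
Z-13: no edge straddles that height → 0 crossings.
Z-17: no edge straddles that height → 0 crossings.
Z-3: 4–5 at easting≈700455.8 (left), 6–1 at easting≈735037.2 (right) → 1 crossing.
Z-4: no edge straddles that height → 0 crossings.
Z-15: no edge straddles that height → 0 crossings.
Only Z-3 has an odd count, so the point is inside Z-3.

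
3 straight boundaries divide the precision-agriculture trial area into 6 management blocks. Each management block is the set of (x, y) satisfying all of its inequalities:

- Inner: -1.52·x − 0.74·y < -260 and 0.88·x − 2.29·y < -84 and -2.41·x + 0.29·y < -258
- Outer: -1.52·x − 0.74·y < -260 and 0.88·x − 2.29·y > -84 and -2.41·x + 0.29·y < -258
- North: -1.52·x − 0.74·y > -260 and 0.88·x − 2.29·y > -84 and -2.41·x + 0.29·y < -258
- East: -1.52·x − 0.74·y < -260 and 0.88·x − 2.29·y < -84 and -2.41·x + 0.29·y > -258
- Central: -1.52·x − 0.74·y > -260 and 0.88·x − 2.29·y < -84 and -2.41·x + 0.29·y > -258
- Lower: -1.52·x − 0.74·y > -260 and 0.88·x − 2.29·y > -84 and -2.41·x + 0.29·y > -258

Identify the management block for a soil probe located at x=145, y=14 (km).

-1.52·145 − 0.74·14 = -230.760, which is > -260
0.88·145 − 2.29·14 = 95.540, which is > -84
-2.41·145 + 0.29·14 = -345.390, which is < -258
This sign pattern matches North.

North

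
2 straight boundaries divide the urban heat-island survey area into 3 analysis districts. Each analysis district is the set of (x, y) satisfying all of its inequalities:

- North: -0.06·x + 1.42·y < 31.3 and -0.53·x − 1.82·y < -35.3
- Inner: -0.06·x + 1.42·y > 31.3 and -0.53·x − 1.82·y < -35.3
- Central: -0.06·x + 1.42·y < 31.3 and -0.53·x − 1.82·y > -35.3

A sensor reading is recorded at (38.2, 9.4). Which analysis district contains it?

North

-0.06·38.2 + 1.42·9.4 = 11.056, which is < 31.3
-0.53·38.2 − 1.82·9.4 = -37.354, which is < -35.3
This sign pattern matches North.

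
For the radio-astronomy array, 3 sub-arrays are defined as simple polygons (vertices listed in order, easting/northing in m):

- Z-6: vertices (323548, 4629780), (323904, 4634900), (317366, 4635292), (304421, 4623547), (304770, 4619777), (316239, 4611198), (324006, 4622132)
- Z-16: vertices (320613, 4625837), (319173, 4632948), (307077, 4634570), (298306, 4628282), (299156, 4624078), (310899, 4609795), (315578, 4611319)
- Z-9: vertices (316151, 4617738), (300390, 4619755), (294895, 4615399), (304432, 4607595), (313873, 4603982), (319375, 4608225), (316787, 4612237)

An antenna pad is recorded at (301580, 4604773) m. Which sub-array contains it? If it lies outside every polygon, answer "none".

Cast a ray rightward from (301580, 4604773). For each polygon, the edges (by vertex number in listed order) whose endpoints lie on opposite sides of northing = 4604773, where each meets that height, and whether that is right or left of the point:
Z-6: no edge straddles that height → 0 crossings.
Z-16: no edge straddles that height → 0 crossings.
Z-9: 4–5 at easting≈311806.1 (right), 5–6 at easting≈314898.7 (right) → 2 crossings.
All counts are even, so the point lies outside every listed polygon.

none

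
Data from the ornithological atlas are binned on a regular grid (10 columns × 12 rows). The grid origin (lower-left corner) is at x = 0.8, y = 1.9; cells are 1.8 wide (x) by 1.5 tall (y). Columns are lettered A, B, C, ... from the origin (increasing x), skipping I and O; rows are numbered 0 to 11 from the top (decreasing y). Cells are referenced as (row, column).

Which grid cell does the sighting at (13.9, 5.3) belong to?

(9, H)

Column index: ⌊(13.9 − 0.8) / 1.8⌋ = ⌊7.278⌋ = 7 → column H
Row offset from origin: ⌊(5.3 − 1.9) / 1.5⌋ = ⌊2.267⌋ = 2 → row 9 (counted from top)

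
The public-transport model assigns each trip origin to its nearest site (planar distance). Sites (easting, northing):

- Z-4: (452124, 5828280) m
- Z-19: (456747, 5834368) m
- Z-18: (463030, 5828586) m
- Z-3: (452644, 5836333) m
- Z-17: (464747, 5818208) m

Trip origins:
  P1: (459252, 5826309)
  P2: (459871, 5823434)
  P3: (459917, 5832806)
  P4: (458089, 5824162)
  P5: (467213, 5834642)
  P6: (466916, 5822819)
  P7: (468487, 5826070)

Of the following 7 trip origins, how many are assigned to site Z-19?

P1 → Z-18
P2 → Z-18
P3 → Z-19
P4 → Z-18
P5 → Z-18
P6 → Z-17
P7 → Z-18
1 of the 7 goes to Z-19.

1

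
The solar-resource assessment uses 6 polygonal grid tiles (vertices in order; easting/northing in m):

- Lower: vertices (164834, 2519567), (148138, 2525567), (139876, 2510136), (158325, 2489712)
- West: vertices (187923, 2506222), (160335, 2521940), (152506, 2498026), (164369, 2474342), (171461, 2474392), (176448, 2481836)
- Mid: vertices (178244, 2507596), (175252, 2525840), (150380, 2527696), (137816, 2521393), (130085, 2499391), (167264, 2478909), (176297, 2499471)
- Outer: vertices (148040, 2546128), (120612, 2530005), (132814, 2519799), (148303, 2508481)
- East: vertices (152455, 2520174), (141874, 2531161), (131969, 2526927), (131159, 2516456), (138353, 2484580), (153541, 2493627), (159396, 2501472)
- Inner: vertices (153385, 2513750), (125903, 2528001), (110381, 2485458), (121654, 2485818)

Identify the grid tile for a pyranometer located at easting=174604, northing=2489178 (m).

West

Cast a ray rightward from (174604, 2489178). For each polygon, the edges (by vertex number in listed order) whose endpoints lie on opposite sides of northing = 2489178, where each meets that height, and whether that is right or left of the point:
Lower: no edge straddles that height → 0 crossings.
West: 3–4 at easting≈156937.8 (left), 6–1 at easting≈179902.8 (right) → 1 crossing.
Mid: 5–6 at easting≈148623.7 (left), 6–7 at easting≈171775.2 (left) → 0 crossings.
Outer: no edge straddles that height → 0 crossings.
East: 4–5 at easting≈137315.3 (left), 5–6 at easting≈146072.1 (left) → 0 crossings.
Inner: 2–3 at easting≈111738.3 (left), 4–1 at easting≈125471.0 (left) → 0 crossings.
Only West has an odd count, so the point is inside West.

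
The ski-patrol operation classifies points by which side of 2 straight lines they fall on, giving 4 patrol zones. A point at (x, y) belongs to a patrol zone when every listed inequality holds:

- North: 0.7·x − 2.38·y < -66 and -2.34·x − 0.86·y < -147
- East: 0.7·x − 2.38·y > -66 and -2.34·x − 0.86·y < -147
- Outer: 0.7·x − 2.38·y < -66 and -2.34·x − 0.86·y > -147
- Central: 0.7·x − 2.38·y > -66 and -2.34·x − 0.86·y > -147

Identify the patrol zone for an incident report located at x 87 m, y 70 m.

0.7·87 − 2.38·70 = -105.700, which is < -66
-2.34·87 − 0.86·70 = -263.780, which is < -147
This sign pattern matches North.

North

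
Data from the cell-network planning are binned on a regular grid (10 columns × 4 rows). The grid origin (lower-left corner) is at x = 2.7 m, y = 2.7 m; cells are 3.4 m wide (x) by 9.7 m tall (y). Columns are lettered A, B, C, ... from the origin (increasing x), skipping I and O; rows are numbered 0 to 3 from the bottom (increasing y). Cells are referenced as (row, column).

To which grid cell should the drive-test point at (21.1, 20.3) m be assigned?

Column index: ⌊(21.1 − 2.7) / 3.4⌋ = ⌊5.412⌋ = 5 → column F
Row offset from origin: ⌊(20.3 − 2.7) / 9.7⌋ = ⌊1.814⌋ = 1 → row 1

(1, F)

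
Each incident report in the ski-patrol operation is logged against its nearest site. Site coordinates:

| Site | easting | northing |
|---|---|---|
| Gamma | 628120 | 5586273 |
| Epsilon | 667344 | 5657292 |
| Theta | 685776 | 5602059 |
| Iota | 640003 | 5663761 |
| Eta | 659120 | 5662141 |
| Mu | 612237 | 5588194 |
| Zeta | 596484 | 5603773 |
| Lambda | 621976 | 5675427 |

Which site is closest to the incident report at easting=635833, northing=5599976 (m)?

Gamma

Squared distances to each site:
Gamma: 247262578.000; Epsilon: 4278066977.000; Theta: 2498642138.000; Iota: 4085915125.000; Eta: 4406771594.000; Mu: 695586740.000; Zeta: 1562761010.000; Lambda: 5884869850.000.
Minimum at Gamma.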